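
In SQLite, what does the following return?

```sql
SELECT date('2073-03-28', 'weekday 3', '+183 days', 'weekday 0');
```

`weekday 3` advances to the next Wednesday; 2073-03-28 is a Tuesday, so it moves forward to 2073-03-29.
Applying '+183 days' to 2073-03-29: counting 183 days forward gives 2073-09-28.
`weekday 0` advances to the next Sunday; 2073-09-28 is a Thursday, so it moves forward to 2073-10-01.

2073-10-01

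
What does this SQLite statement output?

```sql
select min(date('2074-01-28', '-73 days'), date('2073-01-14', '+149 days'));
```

date('2074-01-28', '-73 days') → 2073-11-16.
date('2073-01-14', '+149 days') → 2073-06-12.
Earlier of the two is 2073-06-12.

2073-06-12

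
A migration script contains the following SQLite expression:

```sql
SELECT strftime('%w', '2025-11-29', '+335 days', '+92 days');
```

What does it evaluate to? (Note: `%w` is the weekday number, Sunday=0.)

First apply '+335 days', '+92 days': 2025-11-29 → 2027-01-30.
2027-01-30 is a Saturday; with Sunday=0 that is 6.

6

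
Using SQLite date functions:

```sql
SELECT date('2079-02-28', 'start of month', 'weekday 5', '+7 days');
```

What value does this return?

2079-02-10

`start of month` rewinds 2079-02-28 to 2079-02-01.
`weekday 5` advances to the next Friday; 2079-02-01 is a Wednesday, so it moves forward to 2079-02-03.
Advancing 7 more days within February lands on 2079-02-10.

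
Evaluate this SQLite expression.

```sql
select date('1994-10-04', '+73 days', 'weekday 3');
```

1994-12-21

Applying '+73 days' to 1994-10-04: counting 73 days forward gives 1994-12-16.
`weekday 3` advances to the next Wednesday; 1994-12-16 is a Friday, so it moves forward to 1994-12-21.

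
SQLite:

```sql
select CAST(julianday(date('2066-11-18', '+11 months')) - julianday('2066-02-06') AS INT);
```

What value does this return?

619

Adding +11 months to 2066-11-18 gives 2067-10-18.
22 days remain in February 2066 after the 6th (28 − 6).
Full months from March 2066 through September 2067 contribute their day counts.
Then 18 days into October 2067.
Total: 22 + 31 + 30 + 31 + 30 + 31 + 31 + 30 + 31 + 30 + 31 + 31 + 28 + 31 + 30 + 31 + 30 + 31 + 31 + 30 + 18 = 619.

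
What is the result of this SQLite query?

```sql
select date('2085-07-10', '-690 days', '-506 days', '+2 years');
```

Applying '-690 days' to 2085-07-10: counting 690 days back gives 2083-08-20.
Applying '-506 days' to 2083-08-20: counting 506 days back gives 2082-04-01.
Adding +2 years to 2082-04-01 gives 2084-04-01.

2084-04-01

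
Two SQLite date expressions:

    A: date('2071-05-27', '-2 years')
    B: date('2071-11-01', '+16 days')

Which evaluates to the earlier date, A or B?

A

A = 2069-05-27.
B = 2071-11-17.
A is earlier.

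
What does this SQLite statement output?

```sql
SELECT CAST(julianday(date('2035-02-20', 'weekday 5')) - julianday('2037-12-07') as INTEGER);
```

`weekday 5` advances to the next Friday; 2035-02-20 is a Tuesday, so it moves forward to 2035-02-23.
5 days remain in February 2035 after the 23rd (28 − 23).
Full months from March 2035 through November 2037 contribute their day counts.
Then 7 days into December 2037.
Total: 5 + 31 + 30 + 31 + 30 + 31 + 31 + 30 + 31 + 30 + 31 + 31 + 29 + 31 + 30 + 31 + 30 + 31 + 31 + 30 + 31 + 30 + 31 + 31 + 28 + 31 + 30 + 31 + 30 + 31 + 31 + 30 + 31 + 30 + 7 = 1018.
The subtraction is earlier − later, so the result is −1018 → -1018.

-1018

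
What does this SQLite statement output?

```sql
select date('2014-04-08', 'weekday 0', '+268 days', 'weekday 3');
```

`weekday 0` advances to the next Sunday; 2014-04-08 is a Tuesday, so it moves forward to 2014-04-13.
Applying '+268 days' to 2014-04-13: counting 268 days forward gives 2015-01-06.
`weekday 3` advances to the next Wednesday; 2015-01-06 is a Tuesday, so it moves forward to 2015-01-07.

2015-01-07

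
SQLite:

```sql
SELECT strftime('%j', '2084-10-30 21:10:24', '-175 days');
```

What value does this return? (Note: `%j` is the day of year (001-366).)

First apply '-175 days': 2084-10-30 21:10:24 → 2084-05-08 21:10:24.
Day-of-year for 2084-05-08: days since 2084-01-01 inclusive = 129, zero-padded to 129.

129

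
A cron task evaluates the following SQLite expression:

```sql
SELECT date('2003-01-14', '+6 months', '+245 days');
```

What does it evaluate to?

2004-03-15

Adding +6 months to 2003-01-14 gives 2003-07-14.
Applying '+245 days' to 2003-07-14: counting 245 days forward gives 2004-03-15.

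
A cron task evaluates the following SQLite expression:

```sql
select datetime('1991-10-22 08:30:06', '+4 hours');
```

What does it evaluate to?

1991-10-22 12:30:06

+4 hours from 1991-10-22 08:30:06 is 1991-10-22 12:30:06.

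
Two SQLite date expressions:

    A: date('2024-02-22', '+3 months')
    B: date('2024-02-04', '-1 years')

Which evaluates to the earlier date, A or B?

A = 2024-05-22.
B = 2023-02-04.
B is earlier.

B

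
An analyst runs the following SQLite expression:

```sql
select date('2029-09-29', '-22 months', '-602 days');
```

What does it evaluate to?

Adding -22 months to 2029-09-29 gives 2027-11-29.
Applying '-602 days' to 2027-11-29: counting 602 days back gives 2026-04-06.

2026-04-06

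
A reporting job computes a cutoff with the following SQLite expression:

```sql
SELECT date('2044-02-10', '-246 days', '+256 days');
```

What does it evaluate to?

2044-02-20

Applying '-246 days' to 2044-02-10: counting 246 days back gives 2043-06-09.
Applying '+256 days' to 2043-06-09: counting 256 days forward gives 2044-02-20.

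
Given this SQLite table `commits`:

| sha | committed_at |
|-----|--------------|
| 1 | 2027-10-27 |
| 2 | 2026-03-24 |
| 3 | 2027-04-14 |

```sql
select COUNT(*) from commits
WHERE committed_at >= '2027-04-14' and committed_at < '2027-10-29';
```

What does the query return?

Rows in [2027-04-14, 2027-10-29): 2027-10-27, 2027-04-14 → 2 rows.

2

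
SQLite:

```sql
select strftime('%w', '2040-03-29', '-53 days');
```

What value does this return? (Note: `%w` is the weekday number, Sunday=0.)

0

First apply '-53 days': 2040-03-29 → 2040-02-05.
2040-02-05 is a Sunday; with Sunday=0 that is 0.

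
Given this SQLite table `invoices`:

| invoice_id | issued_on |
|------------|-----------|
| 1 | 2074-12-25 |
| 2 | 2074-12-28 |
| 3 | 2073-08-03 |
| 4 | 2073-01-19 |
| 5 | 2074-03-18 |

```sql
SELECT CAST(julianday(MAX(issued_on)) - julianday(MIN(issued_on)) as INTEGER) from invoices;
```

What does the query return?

708

MIN = 2073-01-19, MAX = 2074-12-28.
12 days remain in January 2073 after the 19th (31 − 19).
Full months from February 2073 through November 2074 contribute their day counts.
Then 28 days into December 2074.
Total: 12 + 28 + 31 + 30 + 31 + 30 + 31 + 31 + 30 + 31 + 30 + 31 + 31 + 28 + 31 + 30 + 31 + 30 + 31 + 31 + 30 + 31 + 30 + 28 = 708.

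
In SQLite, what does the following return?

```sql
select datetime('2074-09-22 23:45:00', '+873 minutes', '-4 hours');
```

873 minutes = 14h 33m; +873 minutes from 2074-09-22 23:45:00 is 2074-09-23 14:18:00 (crosses midnight).
-4 hours from 2074-09-23 14:18:00 is 2074-09-23 10:18:00.

2074-09-23 10:18:00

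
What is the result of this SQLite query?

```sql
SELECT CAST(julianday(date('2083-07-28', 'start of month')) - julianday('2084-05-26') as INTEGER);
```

-330

`start of month` rewinds 2083-07-28 to 2083-07-01.
30 days remain in July 2083 after the 1st (31 − 1).
Full months from August 2083 through April 2084 contribute their day counts.
Then 26 days into May 2084.
Total: 30 + 31 + 30 + 31 + 30 + 31 + 31 + 29 + 31 + 30 + 26 = 330.
The subtraction is earlier − later, so the result is −330 → -330.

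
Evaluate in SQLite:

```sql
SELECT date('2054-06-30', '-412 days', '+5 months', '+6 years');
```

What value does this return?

Applying '-412 days' to 2054-06-30: counting 412 days back gives 2053-05-14.
Adding +5 months to 2053-05-14 gives 2053-10-14.
Adding +6 years to 2053-10-14 gives 2059-10-14.

2059-10-14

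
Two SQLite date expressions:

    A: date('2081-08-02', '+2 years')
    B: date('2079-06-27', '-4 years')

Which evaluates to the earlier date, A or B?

A = 2083-08-02.
B = 2075-06-27.
B is earlier.

B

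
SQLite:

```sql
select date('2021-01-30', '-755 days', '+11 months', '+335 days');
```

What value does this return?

2020-11-05

Applying '-755 days' to 2021-01-30: counting 755 days back gives 2019-01-06.
Adding +11 months to 2019-01-06 gives 2019-12-06.
Applying '+335 days' to 2019-12-06: counting 335 days forward gives 2020-11-05.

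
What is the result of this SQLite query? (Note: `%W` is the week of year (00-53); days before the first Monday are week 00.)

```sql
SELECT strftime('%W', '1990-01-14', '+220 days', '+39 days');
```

First apply '+220 days', '+39 days': 1990-01-14 → 1990-09-30.
1990-09-30 is a Sunday. SQLite's %W counts Mondays since the year started; the result is 39.

39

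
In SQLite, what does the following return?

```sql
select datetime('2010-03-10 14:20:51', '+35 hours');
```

2010-03-12 01:20:51

+35 hours from 2010-03-10 14:20:51 is 2010-03-12 01:20:51 (crosses midnight).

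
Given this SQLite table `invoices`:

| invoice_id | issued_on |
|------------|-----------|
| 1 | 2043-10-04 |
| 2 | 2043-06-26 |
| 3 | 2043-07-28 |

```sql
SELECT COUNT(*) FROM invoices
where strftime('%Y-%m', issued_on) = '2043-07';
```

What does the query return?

1

Rows with year-month 2043-07: 2043-07-28 → 1.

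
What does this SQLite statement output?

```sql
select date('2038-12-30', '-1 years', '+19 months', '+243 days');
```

2040-03-29

Adding -1 year to 2038-12-30 gives 2037-12-30.
Adding +19 months to 2037-12-30 gives 2039-07-30.
Applying '+243 days' to 2039-07-30: counting 243 days forward gives 2040-03-29.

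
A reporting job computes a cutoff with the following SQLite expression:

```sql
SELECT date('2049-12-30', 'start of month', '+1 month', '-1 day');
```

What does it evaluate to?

`start of month` rewinds 2049-12-30 to 2049-12-01.
Adding +1 month to 2049-12-01 gives 2050-01-01.
Going back 1 day from 2050-01-01 reaches 2049-12-31 (last day of December, 31 days).

2049-12-31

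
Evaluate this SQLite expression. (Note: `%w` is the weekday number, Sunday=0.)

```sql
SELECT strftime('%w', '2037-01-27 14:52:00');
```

2

2037-01-27 is a Tuesday; with Sunday=0 that is 2.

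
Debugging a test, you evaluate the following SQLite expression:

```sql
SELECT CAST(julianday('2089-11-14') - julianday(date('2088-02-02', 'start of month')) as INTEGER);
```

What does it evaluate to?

652

`start of month` rewinds 2088-02-02 to 2088-02-01.
28 days remain in February 2088 after the 1st (29 − 1).
Full months from March 2088 through October 2089 contribute their day counts.
Then 14 days into November 2089.
Total: 28 + 31 + 30 + 31 + 30 + 31 + 31 + 30 + 31 + 30 + 31 + 31 + 28 + 31 + 30 + 31 + 30 + 31 + 31 + 30 + 31 + 14 = 652.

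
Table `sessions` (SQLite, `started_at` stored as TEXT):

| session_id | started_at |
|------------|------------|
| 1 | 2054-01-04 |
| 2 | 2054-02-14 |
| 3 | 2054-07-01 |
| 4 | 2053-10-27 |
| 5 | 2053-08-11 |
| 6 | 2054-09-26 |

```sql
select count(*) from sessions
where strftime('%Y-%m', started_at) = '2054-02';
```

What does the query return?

Rows with year-month 2054-02: 2054-02-14 → 1.

1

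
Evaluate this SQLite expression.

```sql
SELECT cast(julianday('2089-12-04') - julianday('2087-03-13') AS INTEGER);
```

18 days remain in March 2087 after the 13th (31 − 13).
Full months from April 2087 through November 2089 contribute their day counts.
Then 4 days into December 2089.
Total: 18 + 30 + 31 + 30 + 31 + 31 + 30 + 31 + 30 + 31 + 31 + 29 + 31 + 30 + 31 + 30 + 31 + 31 + 30 + 31 + 30 + 31 + 31 + 28 + 31 + 30 + 31 + 30 + 31 + 31 + 30 + 31 + 30 + 4 = 997.

997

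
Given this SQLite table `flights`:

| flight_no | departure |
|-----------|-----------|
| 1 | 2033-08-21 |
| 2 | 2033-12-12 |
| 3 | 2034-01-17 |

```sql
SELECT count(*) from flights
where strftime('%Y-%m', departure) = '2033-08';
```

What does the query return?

Rows with year-month 2033-08: 2033-08-21 → 1.

1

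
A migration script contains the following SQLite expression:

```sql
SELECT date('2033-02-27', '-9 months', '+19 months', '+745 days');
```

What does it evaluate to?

2036-01-11

Adding -9 months to 2033-02-27 gives 2032-05-27.
Adding +19 months to 2032-05-27 gives 2033-12-27.
Applying '+745 days' to 2033-12-27: counting 745 days forward gives 2036-01-11.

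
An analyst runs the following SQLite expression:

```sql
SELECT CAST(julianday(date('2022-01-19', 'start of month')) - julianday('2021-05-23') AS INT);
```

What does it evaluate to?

`start of month` rewinds 2022-01-19 to 2022-01-01.
8 days remain in May 2021 after the 23rd (31 − 23).
Full months from June 2021 through December 2021 contribute their day counts.
Then 1 day into January 2022.
Total: 8 + 30 + 31 + 31 + 30 + 31 + 30 + 31 + 1 = 223.

223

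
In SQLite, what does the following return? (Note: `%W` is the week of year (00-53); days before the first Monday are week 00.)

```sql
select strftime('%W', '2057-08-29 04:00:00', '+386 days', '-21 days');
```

34

First apply '+386 days', '-21 days': 2057-08-29 04:00:00 → 2058-08-29 04:00:00.
2058-08-29 is a Thursday. SQLite's %W counts Mondays since the year started; the result is 34.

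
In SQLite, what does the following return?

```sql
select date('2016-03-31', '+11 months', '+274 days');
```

2017-12-02

Adding +11 months to 2016-03-31 targets 2017-02-31. February 2017 has only 28 days, so SQLite normalizes the 3-day overflow forward to 2017-03-03.
Applying '+274 days' to 2017-03-03: counting 274 days forward gives 2017-12-02.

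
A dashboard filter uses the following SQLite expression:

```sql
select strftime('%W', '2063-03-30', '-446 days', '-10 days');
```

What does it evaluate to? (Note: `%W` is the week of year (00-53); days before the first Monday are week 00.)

First apply '-446 days', '-10 days': 2063-03-30 → 2061-12-29.
2061-12-29 is a Thursday. SQLite's %W counts Mondays since the year started; the result is 52.

52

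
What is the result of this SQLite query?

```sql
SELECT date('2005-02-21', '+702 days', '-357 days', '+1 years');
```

Applying '+702 days' to 2005-02-21: counting 702 days forward gives 2007-01-24.
Applying '-357 days' to 2007-01-24: counting 357 days back gives 2006-02-01.
Adding +1 year to 2006-02-01 gives 2007-02-01.

2007-02-01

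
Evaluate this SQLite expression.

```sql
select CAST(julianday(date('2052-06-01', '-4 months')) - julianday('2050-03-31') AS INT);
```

Adding -4 months to 2052-06-01 gives 2052-02-01.
0 days remain in March 2050 after the 31st (31 − 31).
Full months from April 2050 through January 2052 contribute their day counts.
Then 1 day into February 2052.
Total: 0 + 30 + 31 + 30 + 31 + 31 + 30 + 31 + 30 + 31 + 31 + 28 + 31 + 30 + 31 + 30 + 31 + 31 + 30 + 31 + 30 + 31 + 31 + 1 = 672.

672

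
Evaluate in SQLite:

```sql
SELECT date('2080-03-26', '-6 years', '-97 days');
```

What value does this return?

2073-12-19

Adding -6 years to 2080-03-26 gives 2074-03-26.
Applying '-97 days' to 2074-03-26: counting 97 days back gives 2073-12-19.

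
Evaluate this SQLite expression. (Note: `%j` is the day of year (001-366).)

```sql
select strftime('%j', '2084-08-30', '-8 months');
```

364

First apply '-8 months': 2084-08-30 → 2083-12-30.
Day-of-year for 2083-12-30: days since 2083-01-01 inclusive = 364, zero-padded to 364.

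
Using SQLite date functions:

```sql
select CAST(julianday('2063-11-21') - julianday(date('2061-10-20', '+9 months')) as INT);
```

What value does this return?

Adding +9 months to 2061-10-20 gives 2062-07-20.
11 days remain in July 2062 after the 20th (31 − 20).
Full months from August 2062 through October 2063 contribute their day counts.
Then 21 days into November 2063.
Total: 11 + 31 + 30 + 31 + 30 + 31 + 31 + 28 + 31 + 30 + 31 + 30 + 31 + 31 + 30 + 31 + 21 = 489.

489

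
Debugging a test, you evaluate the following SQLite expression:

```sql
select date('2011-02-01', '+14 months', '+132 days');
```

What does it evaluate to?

2012-08-11

Adding +14 months to 2011-02-01 gives 2012-04-01.
Applying '+132 days' to 2012-04-01: counting 132 days forward gives 2012-08-11.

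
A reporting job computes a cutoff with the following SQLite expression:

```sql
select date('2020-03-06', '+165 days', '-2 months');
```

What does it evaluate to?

2020-06-18

Applying '+165 days' to 2020-03-06: counting 165 days forward gives 2020-08-18.
Adding -2 months to 2020-08-18 gives 2020-06-18.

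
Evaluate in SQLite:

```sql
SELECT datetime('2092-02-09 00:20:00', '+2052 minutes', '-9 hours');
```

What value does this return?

2052 minutes = 34h 12m; +2052 minutes from 2092-02-09 00:20:00 is 2092-02-10 10:32:00 (crosses midnight).
-9 hours from 2092-02-10 10:32:00 is 2092-02-10 01:32:00.

2092-02-10 01:32:00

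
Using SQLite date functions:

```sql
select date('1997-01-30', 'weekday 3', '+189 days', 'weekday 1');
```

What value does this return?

`weekday 3` advances to the next Wednesday; 1997-01-30 is a Thursday, so it moves forward to 1997-02-05.
Applying '+189 days' to 1997-02-05: counting 189 days forward gives 1997-08-13.
`weekday 1` advances to the next Monday; 1997-08-13 is a Wednesday, so it moves forward to 1997-08-18.

1997-08-18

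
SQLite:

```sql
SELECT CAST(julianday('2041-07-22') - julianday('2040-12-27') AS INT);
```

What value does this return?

4 days remain in December 2040 after the 27th (31 − 27).
Full months from January 2041 through June 2041 contribute their day counts.
Then 22 days into July 2041.
Total: 4 + 31 + 28 + 31 + 30 + 31 + 30 + 22 = 207.

207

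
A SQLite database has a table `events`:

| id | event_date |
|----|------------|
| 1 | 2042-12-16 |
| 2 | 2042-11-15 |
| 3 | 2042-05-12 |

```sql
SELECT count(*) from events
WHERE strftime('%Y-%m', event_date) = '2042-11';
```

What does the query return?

1

Rows with year-month 2042-11: 2042-11-15 → 1.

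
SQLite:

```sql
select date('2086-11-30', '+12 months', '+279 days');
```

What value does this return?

2088-09-04

Adding +12 months to 2086-11-30 gives 2087-11-30.
Applying '+279 days' to 2087-11-30: counting 279 days forward gives 2088-09-04.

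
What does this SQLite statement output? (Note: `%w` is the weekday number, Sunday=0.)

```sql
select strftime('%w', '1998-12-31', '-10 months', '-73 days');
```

6

First apply '-10 months', '-73 days': 1998-12-31 → 1997-12-20.
1997-12-20 is a Saturday; with Sunday=0 that is 6.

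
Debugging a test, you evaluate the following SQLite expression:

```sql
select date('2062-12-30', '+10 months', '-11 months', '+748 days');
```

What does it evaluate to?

Adding +10 months to 2062-12-30 gives 2063-10-30.
Adding -11 months to 2063-10-30 gives 2062-11-30.
Applying '+748 days' to 2062-11-30: counting 748 days forward gives 2064-12-17.

2064-12-17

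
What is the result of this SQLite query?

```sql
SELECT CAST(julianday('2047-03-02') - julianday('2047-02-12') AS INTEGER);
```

16 days remain in February 2047 after the 12th (28 − 12).
Then 2 days into March 2047.
Total: 16 + 2 = 18.

18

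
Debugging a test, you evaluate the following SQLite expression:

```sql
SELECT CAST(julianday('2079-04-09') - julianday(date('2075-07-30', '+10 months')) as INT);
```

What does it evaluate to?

Adding +10 months to 2075-07-30 gives 2076-05-30.
1 day remains in May 2076 after the 30th (31 − 30).
Full months from June 2076 through March 2079 contribute their day counts.
Then 9 days into April 2079.
Total: 1 + 30 + 31 + 31 + 30 + 31 + 30 + 31 + 31 + 28 + 31 + 30 + 31 + 30 + 31 + 31 + 30 + 31 + 30 + 31 + 31 + 28 + 31 + 30 + 31 + 30 + 31 + 31 + 30 + 31 + 30 + 31 + 31 + 28 + 31 + 9 = 1044.

1044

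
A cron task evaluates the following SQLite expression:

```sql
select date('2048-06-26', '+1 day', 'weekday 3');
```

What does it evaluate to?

Advancing 1 more day within June lands on 2048-06-27.
`weekday 3` advances to the next Wednesday; 2048-06-27 is a Saturday, so it moves forward to 2048-07-01.

2048-07-01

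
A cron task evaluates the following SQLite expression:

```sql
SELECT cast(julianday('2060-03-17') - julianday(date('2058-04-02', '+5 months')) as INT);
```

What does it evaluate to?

Adding +5 months to 2058-04-02 gives 2058-09-02.
28 days remain in September 2058 after the 2nd (30 − 2).
Full months from October 2058 through February 2060 contribute their day counts.
Then 17 days into March 2060.
Total: 28 + 31 + 30 + 31 + 31 + 28 + 31 + 30 + 31 + 30 + 31 + 31 + 30 + 31 + 30 + 31 + 31 + 29 + 17 = 562.

562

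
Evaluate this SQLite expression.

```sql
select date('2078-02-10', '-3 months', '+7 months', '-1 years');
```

2077-06-10

Adding -3 months to 2078-02-10 gives 2077-11-10.
Adding +7 months to 2077-11-10 gives 2078-06-10.
Adding -1 year to 2078-06-10 gives 2077-06-10.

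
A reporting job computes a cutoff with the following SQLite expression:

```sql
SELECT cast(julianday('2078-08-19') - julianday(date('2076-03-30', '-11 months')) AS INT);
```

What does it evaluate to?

1207

Adding -11 months to 2076-03-30 gives 2075-04-30.
0 days remain in April 2075 after the 30th (30 − 30).
Full months from May 2075 through July 2078 contribute their day counts.
Then 19 days into August 2078.
Total: 0 + 31 + 30 + 31 + 31 + 30 + 31 + 30 + 31 + 31 + 29 + 31 + 30 + 31 + 30 + 31 + 31 + 30 + 31 + 30 + 31 + 31 + 28 + 31 + 30 + 31 + 30 + 31 + 31 + 30 + 31 + 30 + 31 + 31 + 28 + 31 + 30 + 31 + 30 + 31 + 19 = 1207.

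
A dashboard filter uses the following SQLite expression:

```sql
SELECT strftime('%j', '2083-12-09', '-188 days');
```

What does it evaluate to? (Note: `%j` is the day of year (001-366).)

First apply '-188 days': 2083-12-09 → 2083-06-04.
Day-of-year for 2083-06-04: days since 2083-01-01 inclusive = 155, zero-padded to 155.

155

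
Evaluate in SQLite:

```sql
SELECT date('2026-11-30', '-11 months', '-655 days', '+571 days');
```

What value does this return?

Adding -11 months to 2026-11-30 gives 2025-12-30.
Applying '-655 days' to 2025-12-30: counting 655 days back gives 2024-03-15.
Applying '+571 days' to 2024-03-15: counting 571 days forward gives 2025-10-07.

2025-10-07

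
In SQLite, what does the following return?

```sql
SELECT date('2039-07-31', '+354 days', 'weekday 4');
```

2040-07-19

Applying '+354 days' to 2039-07-31: counting 354 days forward gives 2040-07-19.
`weekday 4` advances to the next Thursday; 2040-07-19 is already a Thursday, so it stays at 2040-07-19.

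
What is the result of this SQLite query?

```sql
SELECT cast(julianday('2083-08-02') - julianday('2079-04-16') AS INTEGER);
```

1569

14 days remain in April 2079 after the 16th (30 − 16).
Full months from May 2079 through July 2083 contribute their day counts.
Then 2 days into August 2083.
Total: 14 + 31 + 30 + 31 + 31 + 30 + 31 + 30 + 31 + 31 + 29 + 31 + 30 + 31 + 30 + 31 + 31 + 30 + 31 + 30 + 31 + 31 + 28 + 31 + 30 + 31 + 30 + 31 + 31 + 30 + 31 + 30 + 31 + 31 + 28 + 31 + 30 + 31 + 30 + 31 + 31 + 30 + 31 + 30 + 31 + 31 + 28 + 31 + 30 + 31 + 30 + 31 + 2 = 1569.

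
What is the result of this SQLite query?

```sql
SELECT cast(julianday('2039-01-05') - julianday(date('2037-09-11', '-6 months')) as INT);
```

Adding -6 months to 2037-09-11 gives 2037-03-11.
20 days remain in March 2037 after the 11th (31 − 11).
Full months from April 2037 through December 2038 contribute their day counts.
Then 5 days into January 2039.
Total: 20 + 30 + 31 + 30 + 31 + 31 + 30 + 31 + 30 + 31 + 31 + 28 + 31 + 30 + 31 + 30 + 31 + 31 + 30 + 31 + 30 + 31 + 5 = 665.

665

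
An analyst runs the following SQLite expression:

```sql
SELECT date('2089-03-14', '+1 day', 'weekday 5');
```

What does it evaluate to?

Advancing 1 more day within March lands on 2089-03-15.
`weekday 5` advances to the next Friday; 2089-03-15 is a Tuesday, so it moves forward to 2089-03-18.

2089-03-18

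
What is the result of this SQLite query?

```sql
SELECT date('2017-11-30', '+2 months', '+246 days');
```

Adding +2 months to 2017-11-30 gives 2018-01-30.
Applying '+246 days' to 2018-01-30: counting 246 days forward gives 2018-10-03.

2018-10-03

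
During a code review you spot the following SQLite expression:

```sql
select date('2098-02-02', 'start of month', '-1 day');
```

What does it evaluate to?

2098-01-31

`start of month` rewinds 2098-02-02 to 2098-02-01.
Going back 1 day from 2098-02-01 reaches 2098-01-31 (last day of January, 31 days).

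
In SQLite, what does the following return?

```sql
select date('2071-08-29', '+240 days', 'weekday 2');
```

2072-04-26

Applying '+240 days' to 2071-08-29: counting 240 days forward gives 2072-04-25.
`weekday 2` advances to the next Tuesday; 2072-04-25 is a Monday, so it moves forward to 2072-04-26.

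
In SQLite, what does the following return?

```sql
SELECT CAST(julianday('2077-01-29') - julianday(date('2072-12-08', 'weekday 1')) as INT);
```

1509

`weekday 1` advances to the next Monday; 2072-12-08 is a Thursday, so it moves forward to 2072-12-12.
19 days remain in December 2072 after the 12th (31 − 12).
Full months from January 2073 through December 2076 contribute their day counts.
Then 29 days into January 2077.
Total: 19 + 31 + 28 + 31 + 30 + 31 + 30 + 31 + 31 + 30 + 31 + 30 + 31 + 31 + 28 + 31 + 30 + 31 + 30 + 31 + 31 + 30 + 31 + 30 + 31 + 31 + 28 + 31 + 30 + 31 + 30 + 31 + 31 + 30 + 31 + 30 + 31 + 31 + 29 + 31 + 30 + 31 + 30 + 31 + 31 + 30 + 31 + 30 + 31 + 29 = 1509.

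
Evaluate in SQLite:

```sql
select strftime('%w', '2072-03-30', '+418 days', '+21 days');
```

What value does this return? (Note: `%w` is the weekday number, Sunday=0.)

1

First apply '+418 days', '+21 days': 2072-03-30 → 2073-06-12.
2073-06-12 is a Monday; with Sunday=0 that is 1.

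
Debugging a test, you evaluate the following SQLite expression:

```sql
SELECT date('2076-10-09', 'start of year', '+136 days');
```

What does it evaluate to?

`start of year` rewinds 2076-10-09 to 2076-01-01.
Applying '+136 days' to 2076-01-01: counting 136 days forward gives 2076-05-16.

2076-05-16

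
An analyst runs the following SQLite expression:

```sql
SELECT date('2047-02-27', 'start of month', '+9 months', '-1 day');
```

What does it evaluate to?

`start of month` rewinds 2047-02-27 to 2047-02-01.
Adding +9 months to 2047-02-01 gives 2047-11-01.
Going back 1 day from 2047-11-01 reaches 2047-10-31 (last day of October, 31 days).

2047-10-31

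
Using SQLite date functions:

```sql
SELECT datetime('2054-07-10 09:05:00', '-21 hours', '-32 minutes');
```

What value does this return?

2054-07-09 11:33:00

-21 hours from 2054-07-10 09:05:00 is 2054-07-09 12:05:00 (crosses midnight).
-32 minutes from 2054-07-09 12:05:00 is 2054-07-09 11:33:00.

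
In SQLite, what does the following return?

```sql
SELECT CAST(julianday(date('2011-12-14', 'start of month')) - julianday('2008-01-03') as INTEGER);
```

1428

`start of month` rewinds 2011-12-14 to 2011-12-01.
28 days remain in January 2008 after the 3rd (31 − 3).
Full months from February 2008 through November 2011 contribute their day counts.
Then 1 day into December 2011.
Total: 28 + 29 + 31 + 30 + 31 + 30 + 31 + 31 + 30 + 31 + 30 + 31 + 31 + 28 + 31 + 30 + 31 + 30 + 31 + 31 + 30 + 31 + 30 + 31 + 31 + 28 + 31 + 30 + 31 + 30 + 31 + 31 + 30 + 31 + 30 + 31 + 31 + 28 + 31 + 30 + 31 + 30 + 31 + 31 + 30 + 31 + 30 + 1 = 1428.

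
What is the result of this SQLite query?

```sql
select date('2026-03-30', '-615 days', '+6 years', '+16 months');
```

2031-11-23

Applying '-615 days' to 2026-03-30: counting 615 days back gives 2024-07-23.
Adding +6 years to 2024-07-23 gives 2030-07-23.
Adding +16 months to 2030-07-23 gives 2031-11-23.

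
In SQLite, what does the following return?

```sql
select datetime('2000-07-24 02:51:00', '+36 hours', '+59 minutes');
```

+36 hours from 2000-07-24 02:51:00 is 2000-07-25 14:51:00 (crosses midnight).
+59 minutes from 2000-07-25 14:51:00 is 2000-07-25 15:50:00.

2000-07-25 15:50:00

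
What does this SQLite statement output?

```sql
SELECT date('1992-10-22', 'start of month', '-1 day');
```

1992-09-30

`start of month` rewinds 1992-10-22 to 1992-10-01.
Going back 1 day from 1992-10-01 reaches 1992-09-30 (last day of September, 30 days).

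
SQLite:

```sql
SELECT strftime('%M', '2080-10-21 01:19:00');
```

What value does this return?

`%M` extracts the 2-digit minute: 19.

19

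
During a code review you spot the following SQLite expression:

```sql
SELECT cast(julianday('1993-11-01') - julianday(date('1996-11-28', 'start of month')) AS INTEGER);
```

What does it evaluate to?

-1096

`start of month` rewinds 1996-11-28 to 1996-11-01.
29 days remain in November 1993 after the 1st (30 − 1).
Full months from December 1993 through October 1996 contribute their day counts.
Then 1 day into November 1996.
Total: 29 + 31 + 31 + 28 + 31 + 30 + 31 + 30 + 31 + 31 + 30 + 31 + 30 + 31 + 31 + 28 + 31 + 30 + 31 + 30 + 31 + 31 + 30 + 31 + 30 + 31 + 31 + 29 + 31 + 30 + 31 + 30 + 31 + 31 + 30 + 31 + 1 = 1096.
The subtraction is earlier − later, so the result is −1096 → -1096.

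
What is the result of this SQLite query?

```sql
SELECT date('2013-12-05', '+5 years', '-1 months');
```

2018-11-05

Adding +5 years to 2013-12-05 gives 2018-12-05.
Adding -1 month to 2018-12-05 gives 2018-11-05.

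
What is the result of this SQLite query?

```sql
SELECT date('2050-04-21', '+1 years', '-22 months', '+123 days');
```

Adding +1 year to 2050-04-21 gives 2051-04-21.
Adding -22 months to 2051-04-21 gives 2049-06-21.
Applying '+123 days' to 2049-06-21: counting 123 days forward gives 2049-10-22.

2049-10-22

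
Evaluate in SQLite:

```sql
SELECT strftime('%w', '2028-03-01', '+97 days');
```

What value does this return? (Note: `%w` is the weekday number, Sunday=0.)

2

First apply '+97 days': 2028-03-01 → 2028-06-06.
2028-06-06 is a Tuesday; with Sunday=0 that is 2.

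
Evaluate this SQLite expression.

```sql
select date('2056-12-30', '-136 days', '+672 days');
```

Applying '-136 days' to 2056-12-30: counting 136 days back gives 2056-08-16.
Applying '+672 days' to 2056-08-16: counting 672 days forward gives 2058-06-19.

2058-06-19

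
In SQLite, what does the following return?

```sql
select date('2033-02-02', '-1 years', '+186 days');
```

2032-08-06

Adding -1 year to 2033-02-02 gives 2032-02-02.
Applying '+186 days' to 2032-02-02: counting 186 days forward gives 2032-08-06.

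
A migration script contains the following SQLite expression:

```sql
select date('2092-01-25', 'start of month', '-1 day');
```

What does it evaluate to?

2091-12-31

`start of month` rewinds 2092-01-25 to 2092-01-01.
Going back 1 day from 2092-01-01 reaches 2091-12-31 (last day of December, 31 days).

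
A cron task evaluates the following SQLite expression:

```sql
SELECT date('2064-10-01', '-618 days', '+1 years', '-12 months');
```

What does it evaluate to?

Applying '-618 days' to 2064-10-01: counting 618 days back gives 2063-01-22.
Adding +1 year to 2063-01-22 gives 2064-01-22.
Adding -12 months to 2064-01-22 gives 2063-01-22.

2063-01-22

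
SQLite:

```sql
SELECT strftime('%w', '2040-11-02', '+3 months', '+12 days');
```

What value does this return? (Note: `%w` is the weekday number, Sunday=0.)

First apply '+3 months', '+12 days': 2040-11-02 → 2041-02-14.
2041-02-14 is a Thursday; with Sunday=0 that is 4.

4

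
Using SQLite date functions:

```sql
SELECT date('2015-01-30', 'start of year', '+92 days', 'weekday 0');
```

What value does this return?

2015-04-05

`start of year` rewinds 2015-01-30 to 2015-01-01.
Applying '+92 days' to 2015-01-01: counting 92 days forward gives 2015-04-03.
`weekday 0` advances to the next Sunday; 2015-04-03 is a Friday, so it moves forward to 2015-04-05.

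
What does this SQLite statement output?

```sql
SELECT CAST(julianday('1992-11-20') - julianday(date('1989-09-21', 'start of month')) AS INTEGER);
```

`start of month` rewinds 1989-09-21 to 1989-09-01.
29 days remain in September 1989 after the 1st (30 − 1).
Full months from October 1989 through October 1992 contribute their day counts.
Then 20 days into November 1992.
Total: 29 + 31 + 30 + 31 + 31 + 28 + 31 + 30 + 31 + 30 + 31 + 31 + 30 + 31 + 30 + 31 + 31 + 28 + 31 + 30 + 31 + 30 + 31 + 31 + 30 + 31 + 30 + 31 + 31 + 29 + 31 + 30 + 31 + 30 + 31 + 31 + 30 + 31 + 20 = 1176.

1176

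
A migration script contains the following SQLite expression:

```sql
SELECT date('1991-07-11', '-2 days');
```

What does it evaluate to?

Going back 2 days within July lands on 1991-07-09.

1991-07-09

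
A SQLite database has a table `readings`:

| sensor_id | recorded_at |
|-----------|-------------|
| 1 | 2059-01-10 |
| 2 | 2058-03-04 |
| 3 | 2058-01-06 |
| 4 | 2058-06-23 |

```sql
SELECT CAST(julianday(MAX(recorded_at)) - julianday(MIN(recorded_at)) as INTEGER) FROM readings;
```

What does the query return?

MIN = 2058-01-06, MAX = 2059-01-10.
25 days remain in January 2058 after the 6th (31 − 6).
Full months from February 2058 through December 2058 contribute their day counts.
Then 10 days into January 2059.
Total: 25 + 28 + 31 + 30 + 31 + 30 + 31 + 31 + 30 + 31 + 30 + 31 + 10 = 369.

369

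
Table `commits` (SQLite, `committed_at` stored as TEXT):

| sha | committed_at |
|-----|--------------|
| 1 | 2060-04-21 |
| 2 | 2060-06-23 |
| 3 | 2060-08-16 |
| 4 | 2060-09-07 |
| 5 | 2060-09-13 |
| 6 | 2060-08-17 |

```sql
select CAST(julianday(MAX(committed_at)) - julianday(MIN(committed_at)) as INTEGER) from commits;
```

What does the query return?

MIN = 2060-04-21, MAX = 2060-09-13.
9 days remain in April 2060 after the 21st (30 − 21).
May 2060: 31 days.
June 2060: 30 days.
July 2060: 31 days.
August 2060: 31 days.
Then 13 days into September 2060.
Total: 9 + 31 + 30 + 31 + 31 + 13 = 145.

145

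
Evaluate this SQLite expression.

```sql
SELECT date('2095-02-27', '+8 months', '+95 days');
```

Adding +8 months to 2095-02-27 gives 2095-10-27.
Applying '+95 days' to 2095-10-27: counting 95 days forward gives 2096-01-30.

2096-01-30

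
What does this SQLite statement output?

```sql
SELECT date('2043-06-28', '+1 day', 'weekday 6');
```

Advancing 1 more day within June lands on 2043-06-29.
`weekday 6` advances to the next Saturday; 2043-06-29 is a Monday, so it moves forward to 2043-07-04.

2043-07-04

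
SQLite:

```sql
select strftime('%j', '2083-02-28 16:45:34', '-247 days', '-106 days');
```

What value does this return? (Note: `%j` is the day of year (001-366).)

071

First apply '-247 days', '-106 days': 2083-02-28 16:45:34 → 2082-03-12 16:45:34.
Day-of-year for 2082-03-12: days since 2082-01-01 inclusive = 71, zero-padded to 071.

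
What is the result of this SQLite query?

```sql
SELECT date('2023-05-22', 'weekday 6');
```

2023-05-27

`weekday 6` advances to the next Saturday; 2023-05-22 is a Monday, so it moves forward to 2023-05-27.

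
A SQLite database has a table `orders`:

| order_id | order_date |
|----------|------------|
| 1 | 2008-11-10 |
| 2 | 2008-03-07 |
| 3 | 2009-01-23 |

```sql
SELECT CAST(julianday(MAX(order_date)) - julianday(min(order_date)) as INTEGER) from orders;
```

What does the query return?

322

MIN = 2008-03-07, MAX = 2009-01-23.
24 days remain in March 2008 after the 7th (31 − 7).
Full months from April 2008 through December 2008 contribute their day counts.
Then 23 days into January 2009.
Total: 24 + 30 + 31 + 30 + 31 + 31 + 30 + 31 + 30 + 31 + 23 = 322.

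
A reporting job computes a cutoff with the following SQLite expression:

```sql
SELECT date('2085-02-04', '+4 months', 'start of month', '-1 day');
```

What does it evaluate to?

Adding +4 months to 2085-02-04 gives 2085-06-04.
`start of month` rewinds 2085-06-04 to 2085-06-01.
Going back 1 day from 2085-06-01 reaches 2085-05-31 (last day of May, 31 days).

2085-05-31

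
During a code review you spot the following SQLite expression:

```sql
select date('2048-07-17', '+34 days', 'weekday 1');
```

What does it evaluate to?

2048-08-24

July 2048 has 31 days; 14 remain after the 17th, so 15 days reach 2048-08-01.
Advancing 19 more days within August lands on 2048-08-20.
`weekday 1` advances to the next Monday; 2048-08-20 is a Thursday, so it moves forward to 2048-08-24.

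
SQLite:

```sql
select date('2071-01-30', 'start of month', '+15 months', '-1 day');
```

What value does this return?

2072-03-31

`start of month` rewinds 2071-01-30 to 2071-01-01.
Adding +15 months to 2071-01-01 gives 2072-04-01.
Going back 1 day from 2072-04-01 reaches 2072-03-31 (last day of March, 31 days).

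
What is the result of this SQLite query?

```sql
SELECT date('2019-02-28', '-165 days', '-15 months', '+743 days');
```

2019-06-29

Applying '-165 days' to 2019-02-28: counting 165 days back gives 2018-09-16.
Adding -15 months to 2018-09-16 gives 2017-06-16.
Applying '+743 days' to 2017-06-16: counting 743 days forward gives 2019-06-29.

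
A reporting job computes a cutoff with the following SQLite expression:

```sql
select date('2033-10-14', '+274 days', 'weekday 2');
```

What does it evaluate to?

Applying '+274 days' to 2033-10-14: counting 274 days forward gives 2034-07-15.
`weekday 2` advances to the next Tuesday; 2034-07-15 is a Saturday, so it moves forward to 2034-07-18.

2034-07-18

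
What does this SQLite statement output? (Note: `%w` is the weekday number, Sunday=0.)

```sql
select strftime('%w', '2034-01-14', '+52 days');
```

First apply '+52 days': 2034-01-14 → 2034-03-07.
2034-03-07 is a Tuesday; with Sunday=0 that is 2.

2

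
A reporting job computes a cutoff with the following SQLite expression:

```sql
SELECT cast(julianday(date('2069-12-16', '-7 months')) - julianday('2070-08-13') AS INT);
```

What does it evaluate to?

Adding -7 months to 2069-12-16 gives 2069-05-16.
15 days remain in May 2069 after the 16th (31 − 16).
Full months from June 2069 through July 2070 contribute their day counts.
Then 13 days into August 2070.
Total: 15 + 30 + 31 + 31 + 30 + 31 + 30 + 31 + 31 + 28 + 31 + 30 + 31 + 30 + 31 + 13 = 454.
The subtraction is earlier − later, so the result is −454 → -454.

-454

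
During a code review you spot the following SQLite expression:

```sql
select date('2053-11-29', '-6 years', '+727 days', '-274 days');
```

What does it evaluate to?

2049-02-24

Adding -6 years to 2053-11-29 gives 2047-11-29.
Applying '+727 days' to 2047-11-29: counting 727 days forward gives 2049-11-25.
Applying '-274 days' to 2049-11-25: counting 274 days back gives 2049-02-24.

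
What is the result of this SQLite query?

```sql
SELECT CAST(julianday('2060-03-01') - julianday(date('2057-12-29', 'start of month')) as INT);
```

`start of month` rewinds 2057-12-29 to 2057-12-01.
30 days remain in December 2057 after the 1st (31 − 1).
Full months from January 2058 through February 2060 contribute their day counts.
Then 1 day into March 2060.
Total: 30 + 31 + 28 + 31 + 30 + 31 + 30 + 31 + 31 + 30 + 31 + 30 + 31 + 31 + 28 + 31 + 30 + 31 + 30 + 31 + 31 + 30 + 31 + 30 + 31 + 31 + 29 + 1 = 821.

821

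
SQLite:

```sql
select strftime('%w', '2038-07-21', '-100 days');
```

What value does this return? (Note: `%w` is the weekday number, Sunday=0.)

First apply '-100 days': 2038-07-21 → 2038-04-12.
2038-04-12 is a Monday; with Sunday=0 that is 1.

1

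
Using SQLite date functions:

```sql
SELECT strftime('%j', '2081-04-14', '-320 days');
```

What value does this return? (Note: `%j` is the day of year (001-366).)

150

First apply '-320 days': 2081-04-14 → 2080-05-29.
Day-of-year for 2080-05-29: days since 2080-01-01 inclusive = 150, zero-padded to 150.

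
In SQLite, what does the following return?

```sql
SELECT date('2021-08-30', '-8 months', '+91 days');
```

2021-03-31

Adding -8 months to 2021-08-30 gives 2020-12-30.
Applying '+91 days' to 2020-12-30: counting 91 days forward gives 2021-03-31.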